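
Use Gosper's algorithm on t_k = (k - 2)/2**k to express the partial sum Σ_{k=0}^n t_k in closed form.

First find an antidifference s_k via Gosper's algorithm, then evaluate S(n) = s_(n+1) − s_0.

Step 1: r(k) = (k - 1)/(2*(k - 2)).
Take A(k)=1/2, B(k)=1, C(k)=k - 2.
f must satisfy (1/2)·f(k+1) − (1)·f(k) = k - 2.
Bound: deg f ≤ 1.
Match coefficients ⇒ f(k) = -2*(k - 1).
Get s_k = R·t_k = 2**(1 - k)*(1 - k) with R(k) = B(k−1)f(k)/C(k) = -2*(k - 1)/(k - 2).
Verify: (k - 2)/2**k matches t_k.
Telescope: S(n) = s_(n+1) − s_(0) = -n/2**n − (2) = -2 - n/2**n.

S(n) = -2 - n/2**n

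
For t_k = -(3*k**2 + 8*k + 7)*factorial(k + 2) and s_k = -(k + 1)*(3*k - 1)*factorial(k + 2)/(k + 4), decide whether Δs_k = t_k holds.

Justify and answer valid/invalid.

s_(k+1) = -(k + 2)*(3*k + 2)*factorial(k + 3)/(k + 5)
s_(k+1) − s_k = -(3*k**4 + 26*k**3 + 79*k**2 + 115*k + 53)*factorial(k + 2)/((k + 4)*(k + 5))
(s_(k+1) − s_k) − t_k = 3*(3*k**3 + 20*k**2 + 36*k + 29)*factorial(k + 2)/((k + 4)*(k + 5))

Invalid: residual 3*(3*k**3 + 20*k**2 + 36*k + 29)*factorial(k + 2)/((k + 4)*(k + 5)) ≠ 0.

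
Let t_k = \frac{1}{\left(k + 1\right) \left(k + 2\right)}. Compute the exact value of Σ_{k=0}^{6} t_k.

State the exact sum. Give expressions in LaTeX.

Step 1: r(k) = (k + 1)/(k + 3).
So A=k + 1 and B=k + 3, with C=1.
f must satisfy (k + 1)·f(k+1) − (k + 2)·f(k) = 1.
Bound: deg f ≤ 1.
Solve for f: f(k) = k (degree 1 ≤ 1).
Then R = B(k−1)f/C = k*(k + 2), so s_k = R(k)·t_k = k/(k + 1).
Verify: 1/(k**2 + 3*k + 2) matches t_k.
Telescoping: Σ = s_(7) − s_(0) = 7/8 − (0) = 7/8.

Σ = 7/8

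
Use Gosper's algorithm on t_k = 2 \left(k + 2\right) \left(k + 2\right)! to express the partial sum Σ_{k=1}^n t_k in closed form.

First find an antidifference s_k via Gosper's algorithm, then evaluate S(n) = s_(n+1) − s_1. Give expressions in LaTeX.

Compute t_(k+1)/t_k: get (k + 3)**2/(k + 2).
Take A(k)=k + 3, B(k)=1, C(k)=k + 2.
f must satisfy (k + 3)·f(k+1) − (1)·f(k) = k + 2.
From deg A=1, deg B=0, deg C=1: d=0.
A polynomial solution: f(k) = 1.
Certificate R = B(k−1)f/C = 1/(k + 2) gives s_k = 2*factorial(k + 2).
s_(k+1) − s_k = 2*(k + 2)*factorial(k + 2) = t_k.
Telescope: S(n) = s_(n+1) − s_(1) = 2*factorial(n + 3) − (12) = 2*factorial(n + 3) - 12.

S(n) = 2 \left(n + 3\right)! - 12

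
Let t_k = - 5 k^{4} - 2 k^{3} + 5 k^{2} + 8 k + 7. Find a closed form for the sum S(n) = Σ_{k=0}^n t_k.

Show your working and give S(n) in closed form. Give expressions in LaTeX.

t_(k+1)/t_k = (5*k**4 + 22*k**3 + 31*k**2 + 8*k - 13)/(5*k**4 + 2*k**3 - 5*k**2 - 8*k - 7).
So A=1 and B=1, with C=k**4 + 2*k**3/5 - k**2 - 8*k/5 - 7/5.
Key eq: (1)·f(k+1) = (1)·f(k) + (k**4 + 2*k**3/5 - k**2 - 8*k/5 - 7/5).
Degrees (0,0,4) ⇒ d ≤ 5.
Match coefficients ⇒ f(k) = k*(k**4 - 2*k**3 - k**2 - k - 4)/5.
Certificate R = B(k−1)f/C = k*(k**4 - 2*k**3 - k**2 - k - 4)/(5*k**4 + 2*k**3 - 5*k**2 - 8*k - 7) gives s_k = k*(-k**4 + 2*k**3 + k**2 + k + 4).
Δs = -5*k**4 - 2*k**3 + 5*k**2 + 8*k + 7, as required.
Σ_(k=0)^n t_k = s_(n+1) − s_(0) = (-n**5 - 3*n**4 - n**3 + 6*n**2 + 12*n + 7) − (0), i.e. -n**5 - 3*n**4 - n**3 + 6*n**2 + 12*n + 7.

S(n) = - n^{5} - 3 n^{4} - n^{3} + 6 n^{2} + 12 n + 7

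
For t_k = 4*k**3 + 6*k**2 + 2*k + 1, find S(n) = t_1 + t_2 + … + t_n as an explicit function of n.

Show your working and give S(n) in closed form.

S(n) = n*(n**3 + 4*n**2 + 5*n + 3)

r(k) = (4*k**3 + 18*k**2 + 26*k + 13)/(4*k**3 + 6*k**2 + 2*k + 1) after simplifying.
Gosper form: A/B · C(k+1)/C(k) with A=1, B=1, C=k**3 + 3*k**2/2 + k/2 + 1/4.
f must satisfy (1)·f(k+1) − (1)·f(k) = k**3 + 3*k**2/2 + k/2 + 1/4.
From deg A=0, deg B=0, deg C=3: d=4.
Solving with deg f ≤ 4: f(k) = k*(k**3 - k + 1)/4.
R(k) = B(k−1)·f(k)/C(k) = k*(k**3 - k + 1)/(4*k**3 + 6*k**2 + 2*k + 1); s_k = R·t_k = k*(k**3 - k + 1).
Verify: 4*k**3 + 6*k**2 + 2*k + 1 matches t_k.
Telescope: S(n) = s_(n+1) − s_(1) = n**4 + 4*n**3 + 5*n**2 + 3*n + 1 − (1) = n*(n**3 + 4*n**2 + 5*n + 3).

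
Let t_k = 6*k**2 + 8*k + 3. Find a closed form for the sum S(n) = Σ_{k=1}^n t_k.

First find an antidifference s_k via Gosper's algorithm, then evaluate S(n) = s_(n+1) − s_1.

Step 1: r(k) = (6*k**2 + 20*k + 17)/(6*k**2 + 8*k + 3).
Gosper form: A/B · C(k+1)/C(k) with A=1, B=1, C=k**2 + 4*k/3 + 1/2.
f must satisfy (1)·f(k+1) − (1)·f(k) = k**2 + 4*k/3 + 1/2.
Degrees (0,0,2) ⇒ d ≤ 3.
Solving with deg f ≤ 3: f(k) = k**2*(2*k + 1)/6.
Get s_k = R·t_k = k**2*(2*k + 1) with R(k) = B(k−1)f(k)/C(k) = k**2*(2*k + 1)/(6*k**2 + 8*k + 3).
Check: Δs_k = 6*k**2 + 8*k + 3. ✓
Evaluate: s_(n+1) = 2*n**3 + 7*n**2 + 8*n + 3; subtract s_(1) = 3 ⇒ S(n) = n*(2*n**2 + 7*n + 8).

S(n) = n*(2*n**2 + 7*n + 8)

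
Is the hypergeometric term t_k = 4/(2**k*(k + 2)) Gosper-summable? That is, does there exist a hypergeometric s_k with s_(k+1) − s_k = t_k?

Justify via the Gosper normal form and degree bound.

Step 1: r(k) = (k + 2)/(2*(k + 3)).
Gosper form: A/B · C(k+1)/C(k) with A=k/2 + 1, B=k + 3, C=1.
Need (k/2 + 1)·f(k+1) − (k + 2)·f(k) = 1.
Bound: deg f ≤ -1.
d = -1 < 0 ⇒ no nonzero polynomial f; not summable.

No — key equation has no polynomial f.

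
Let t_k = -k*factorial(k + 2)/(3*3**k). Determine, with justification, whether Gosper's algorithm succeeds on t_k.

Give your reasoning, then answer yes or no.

Yes. s_k = -factorial(k + 2)/3**k.

t_(k+1)/t_k = (k + 1)*(k + 3)/(3*k).
Take A(k)=k/3 + 1, B(k)=1, C(k)=k.
Set up (k/3 + 1)·f(k+1) − (1)·f(k) − (k) = 0.
From deg A=1, deg B=0, deg C=1: d=0.
A polynomial solution: f(k) = 3.
Get s_k = R·t_k = -factorial(k + 2)/3**k with R(k) = B(k−1)f(k)/C(k) = 3/k.
Verify: -k*factorial(k + 2)/(3*3**k) matches t_k.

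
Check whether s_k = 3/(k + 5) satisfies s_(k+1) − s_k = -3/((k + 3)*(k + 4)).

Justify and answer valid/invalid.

s_(k+1) = 3/(k + 6)
s_(k+1) − s_k = -3/((k + 5)*(k + 6))
(s_(k+1) − s_k) − t_k = 6*(2*k + 9)/(k**4 + 18*k**3 + 119*k**2 + 342*k + 360)

Invalid: residual 6*(2*k + 9)/(k**4 + 18*k**3 + 119*k**2 + 342*k + 360) ≠ 0.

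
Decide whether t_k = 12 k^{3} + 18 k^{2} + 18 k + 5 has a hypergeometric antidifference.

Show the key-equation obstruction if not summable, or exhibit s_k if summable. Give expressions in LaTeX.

Yes. s_k = k \left(3 k^{3} + 3 k - 1\right).

r(k) = (12*k**3 + 54*k**2 + 90*k + 53)/(12*k**3 + 18*k**2 + 18*k + 5) after simplifying.
A = 1, B = 1, C = k**3 + 3*k**2/2 + 3*k/2 + 5/12.
f must satisfy (1)·f(k+1) − (1)·f(k) = k**3 + 3*k**2/2 + 3*k/2 + 5/12.
Degrees (0,0,3) ⇒ d ≤ 4.
Match coefficients ⇒ f(k) = k*(3*k**3 + 3*k - 1)/12.
Then R = B(k−1)f/C = k*(3*k**3 + 3*k - 1)/(12*k**3 + 18*k**2 + 18*k + 5), so s_k = R(k)·t_k = k*(3*k**3 + 3*k - 1).
s_(k+1) − s_k = 12*k**3 + 18*k**2 + 18*k + 5 = t_k.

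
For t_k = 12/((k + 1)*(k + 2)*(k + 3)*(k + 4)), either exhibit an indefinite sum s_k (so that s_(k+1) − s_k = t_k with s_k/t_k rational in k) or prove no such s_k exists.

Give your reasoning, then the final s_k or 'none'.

The ratio is (k + 1)/(k + 5).
Gosper form: A/B · C(k+1)/C(k) with A=k + 1, B=k + 5, C=1.
Set up (k + 1)·f(k+1) − (k + 4)·f(k) − (1) = 0.
d = 3 from the (1,1,0) case.
Coefficient equations give f(k) = k*(k**2 + 6*k + 11)/18.
Certificate R = B(k−1)f/C = k*(k + 4)*(k**2 + 6*k + 11)/18 gives s_k = 2*k*(k**2 + 6*k + 11)/(3*(k + 1)*(k + 2)*(k + 3)).
Δs = 12/(k**4 + 10*k**3 + 35*k**2 + 50*k + 24), as required.

s_k = 2*k*(k**2 + 6*k + 11)/(3*(k + 1)*(k + 2)*(k + 3))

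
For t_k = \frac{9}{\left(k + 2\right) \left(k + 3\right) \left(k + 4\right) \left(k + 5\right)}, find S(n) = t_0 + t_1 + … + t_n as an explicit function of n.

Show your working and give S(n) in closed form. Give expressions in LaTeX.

S(n) = \frac{n^{3} + 12 n^{2} + 47 n + 36}{8 \left(n^{3} + 12 n^{2} + 47 n + 60\right)}

r(k) = (k + 2)/(k + 6) after simplifying.
Normal form (A,B,C) = (k + 2, k + 6, 1).
Set up (k + 2)·f(k+1) − (k + 5)·f(k) − (1) = 0.
Bound: deg f ≤ 3.
Coefficient equations give f(k) = k*(k**2 + 9*k + 26)/72.
So s_k = (B(k−1)f/C)·t_k = (k*(k + 5)*(k**2 + 9*k + 26)/72)·t_k = k*(k**2 + 9*k + 26)/(8*(k + 2)*(k + 3)*(k + 4)).
s_(k+1) − s_k = 9/(k**4 + 14*k**3 + 71*k**2 + 154*k + 120) = t_k.
s_(n+1) = (n**3 + 12*n**2 + 47*n + 36)/(8*(n**3 + 12*n**2 + 47*n + 60)) and s_(0) = 0, so S(n) = (n**3 + 12*n**2 + 47*n + 36)/(8*(n**3 + 12*n**2 + 47*n + 60)).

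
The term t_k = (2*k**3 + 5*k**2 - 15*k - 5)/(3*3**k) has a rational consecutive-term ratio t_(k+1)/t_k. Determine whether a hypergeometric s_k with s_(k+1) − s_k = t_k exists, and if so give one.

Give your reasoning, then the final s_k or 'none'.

r(k) = (2*k**3 + 11*k**2 + k - 13)/(3*(2*k**3 + 5*k**2 - 15*k - 5)) after simplifying.
Normal form (A,B,C) = (1/3, 1, k**3 + 5*k**2/2 - 15*k/2 - 5/2).
f must satisfy (1/3)·f(k+1) − (1)·f(k) = k**3 + 5*k**2/2 - 15*k/2 - 5/2.
Bound: deg f ≤ 3.
Match coefficients ⇒ f(k) = -3*(k**3 + 4*k**2 - 2*k - 1)/2.
Get s_k = R·t_k = (-k**3 - 4*k**2 + 2*k + 1)/3**k with R(k) = B(k−1)f(k)/C(k) = -3*(k**3 + 4*k**2 - 2*k - 1)/(2*k**3 + 5*k**2 - 15*k - 5).
Check: Δs_k = (2*k**3 + 5*k**2 - 15*k - 5)/(3*3**k). ✓

s_k = (-k**3 - 4*k**2 + 2*k + 1)/3**k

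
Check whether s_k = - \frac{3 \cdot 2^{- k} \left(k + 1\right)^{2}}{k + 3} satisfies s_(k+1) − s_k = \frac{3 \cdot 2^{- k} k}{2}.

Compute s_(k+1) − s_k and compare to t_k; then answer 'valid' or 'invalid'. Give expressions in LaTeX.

s_(k+1) = -3*(k + 2)**2/(2*2**k*(k + 4))
s_(k+1) − s_k = 3*(k**3 + 5*k**2 + 2*k - 4)/(2*2**k*(k**2 + 7*k + 12))
(s_(k+1) − s_k) − t_k = 3*(-k**2 - 5*k - 2)/(2**k*(k**2 + 7*k + 12))

Invalid: residual \frac{3 \cdot 2^{- k} \left(- k^{2} - 5 k - 2\right)}{k^{2} + 7 k + 12} ≠ 0.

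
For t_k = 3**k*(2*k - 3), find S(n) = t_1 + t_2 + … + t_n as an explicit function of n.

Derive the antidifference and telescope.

S(n) = 3*3**n*n - 6*3**n + 6

Step 1: r(k) = 3*(2*k - 1)/(2*k - 3).
A = 3, B = 1, C = k - 3/2.
Solve (3)·f(k+1) − (1)·f(k) = k - 3/2.
Bound: deg f ≤ 1.
Solve for f: f(k) = (k - 3)/2 (degree 1 ≤ 1).
R(k) = B(k−1)·f(k)/C(k) = (k - 3)/(2*k - 3); s_k = R·t_k = 3**k*(k - 3).
Δs = 3**k*(2*k - 3), as required.
Telescope: S(n) = s_(n+1) − s_(1) = 3**(n + 1)*(n - 2) − (-6) = 3*3**n*n - 6*3**n + 6.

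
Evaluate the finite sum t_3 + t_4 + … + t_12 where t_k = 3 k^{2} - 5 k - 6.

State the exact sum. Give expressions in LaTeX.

t_(k+1)/t_k = (3*k**2 + k - 8)/(3*k**2 - 5*k - 6).
Take A(k)=1, B(k)=1, C(k)=k**2 - 5*k/3 - 2.
Solve (1)·f(k+1) − (1)·f(k) = k**2 - 5*k/3 - 2.
deg f ≤ 3 (via 0,0,2).
Match coefficients ⇒ f(k) = k*(k**2 - 4*k - 3)/3.
R(k) = B(k−1)·f(k)/C(k) = k*(k**2 - 4*k - 3)/(3*k**2 - 5*k - 6); s_k = R·t_k = k*(k**2 - 4*k - 3).
Check: Δs_k = 3*k**2 - 5*k - 6. ✓
Sum = s_(13) − s_(3); s_(13) = 1482, s_(3) = -18 ⇒ 1500.

Σ = 1500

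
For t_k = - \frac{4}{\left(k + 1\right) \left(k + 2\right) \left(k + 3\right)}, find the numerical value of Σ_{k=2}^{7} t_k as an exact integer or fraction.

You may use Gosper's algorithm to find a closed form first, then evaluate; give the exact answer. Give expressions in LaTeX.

Σ = -13/90

Compute t_(k+1)/t_k: get (k + 1)/(k + 4).
Normal form (A,B,C) = (k + 1, k + 4, 1).
Key eq: (k + 1)·f(k+1) = (k + 3)·f(k) + (1).
Bound: deg f ≤ 2.
A polynomial solution: f(k) = k*(k + 3)/4.
Then R = B(k−1)f/C = k*(k + 3)**2/4, so s_k = R(k)·t_k = k*(-k - 3)/((k + 1)*(k + 2)).
s_(k+1) − s_k = -4/(k**3 + 6*k**2 + 11*k + 6) = t_k.
Σ_(k=2)^(7) t_k = s_(8) − s_(2) = -44/45 − (-5/6) = -13/90.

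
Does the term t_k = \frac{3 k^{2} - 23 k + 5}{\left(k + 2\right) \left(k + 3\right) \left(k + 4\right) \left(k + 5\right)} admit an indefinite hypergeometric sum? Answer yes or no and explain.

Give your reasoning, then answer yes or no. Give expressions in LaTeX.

Step 1: r(k) = -(k + 2)*(23*k - 3*(k + 1)**2 + 18)/((k + 6)*(3*k**2 - 23*k + 5)).
So A=k + 2 and B=k + 6, with C=k**2 - 23*k/3 + 5/3.
Need (k + 2)·f(k+1) − (k + 5)·f(k) = k**2 - 23*k/3 + 5/3.
Bound: deg f ≤ 3.
Solve for f: f(k) = k*(k - 61)*(k - 2)/72 (degree 3 ≤ 3).
Get s_k = R·t_k = k*(k**2 - 63*k + 122)/(24*(k + 2)*(k + 3)*(k + 4)) with R(k) = B(k−1)f(k)/C(k) = k*(k - 61)*(k - 2)*(k + 5)/(24*(3*k**2 - 23*k + 5)).
s_(k+1) − s_k = (3*k**2 - 23*k + 5)/(k**4 + 14*k**3 + 71*k**2 + 154*k + 120) = t_k.

Yes. s_k = \frac{k \left(k^{2} - 63 k + 122\right)}{24 \left(k + 2\right) \left(k + 3\right) \left(k + 4\right)}.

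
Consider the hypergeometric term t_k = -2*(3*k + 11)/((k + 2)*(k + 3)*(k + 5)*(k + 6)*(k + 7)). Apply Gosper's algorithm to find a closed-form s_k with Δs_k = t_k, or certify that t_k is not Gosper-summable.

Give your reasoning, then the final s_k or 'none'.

s_k = k*(-k**2 - 13*k - 52)/(30*(k**3 + 13*k**2 + 52*k + 60))

Ratio r(k) = (k + 2)*(k + 5)*(3*k + 14)/((k + 4)*(k + 8)*(3*k + 11)).
Factor: A=k + 2; B=k + 8; C=k**2 + 23*k/3 + 44/3.
Key eq: (k + 2)·f(k+1) = (k + 7)·f(k) + (k**2 + 23*k/3 + 44/3).
From deg A=1, deg B=1, deg C=2: d=5.
Solving with deg f ≤ 5: f(k) = k*(k + 3)*(k + 4)*(k**2 + 13*k + 52)/180.
Get s_k = R·t_k = k*(-k**2 - 13*k - 52)/(30*(k**3 + 13*k**2 + 52*k + 60)) with R(k) = B(k−1)f(k)/C(k) = k*(k + 3)*(k + 7)*(k**2 + 13*k + 52)/(60*(3*k + 11)).
Verify: 2*(-3*k - 11)/(k**5 + 23*k**4 + 203*k**3 + 853*k**2 + 1692*k + 1260) matches t_k.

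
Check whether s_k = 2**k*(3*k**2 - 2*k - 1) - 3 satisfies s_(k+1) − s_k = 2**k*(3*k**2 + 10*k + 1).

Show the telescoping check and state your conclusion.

valid (s_(k+1) − s_k reduces to t_k)

s_(k+1) = 6*2**k*k**2 + 8*2**k*k - 3
s_(k+1) − s_k = 2**k*(3*k**2 + 10*k + 1)
(s_(k+1) − s_k) − t_k = 0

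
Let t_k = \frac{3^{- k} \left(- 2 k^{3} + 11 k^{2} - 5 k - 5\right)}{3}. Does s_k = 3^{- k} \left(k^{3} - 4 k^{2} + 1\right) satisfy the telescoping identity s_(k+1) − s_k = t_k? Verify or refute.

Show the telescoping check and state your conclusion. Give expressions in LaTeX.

s_(k+1) = (k**3 - k**2 - 5*k - 2)/(3*3**k)
s_(k+1) − s_k = (-2*k**3 + 11*k**2 - 5*k - 5)/(3*3**k)
(s_(k+1) − s_k) − t_k = 0

Valid: the claim telescopes to t_k.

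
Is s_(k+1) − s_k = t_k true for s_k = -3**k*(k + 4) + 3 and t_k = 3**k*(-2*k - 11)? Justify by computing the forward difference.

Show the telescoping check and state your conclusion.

Valid — Δs_k = t_k.

s_(k+1) = -3*3**k*(k + 5) + 3
s_(k+1) − s_k = 3**k*(-2*k - 11)
(s_(k+1) − s_k) − t_k = 0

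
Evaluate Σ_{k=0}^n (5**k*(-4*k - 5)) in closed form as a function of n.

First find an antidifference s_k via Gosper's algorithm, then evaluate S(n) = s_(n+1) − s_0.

Ratio r(k) = 5*(4*k + 9)/(4*k + 5).
Normal form (A,B,C) = (5, 1, k + 5/4).
Set up (5)·f(k+1) − (1)·f(k) − (k + 5/4) = 0.
deg f ≤ 1 (via 0,0,1).
Match coefficients ⇒ f(k) = k/4.
Certificate R = B(k−1)f/C = k/(4*k + 5) gives s_k = -5**k*k.
Δs = 5**k*(-4*k - 5), as required.
s_(n+1) = 5**(n + 1)*(-n - 1) and s_(0) = 0, so S(n) = 5**(n + 1)*(-n - 1).

S(n) = 5**(n + 1)*(-n - 1)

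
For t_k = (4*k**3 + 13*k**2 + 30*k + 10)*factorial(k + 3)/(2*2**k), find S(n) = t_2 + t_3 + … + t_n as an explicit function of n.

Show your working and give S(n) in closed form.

S(n) = (-780*2**n + 4*n**6*factorial(n) + 45*n**5*factorial(n) + 194*n**4*factorial(n) + 415*n**3*factorial(n) + 486*n**2*factorial(n) + 320*n*factorial(n) + 96*factorial(n))/(2*2**n)

The ratio is (4*k**4 + 41*k**3 + 168*k**2 + 329*k + 228)/(2*(4*k**3 + 13*k**2 + 30*k + 10)).
Take A(k)=k/2 + 2, B(k)=1, C(k)=k**3 + 13*k**2/4 + 15*k/2 + 5/2.
f must satisfy (k/2 + 2)·f(k+1) − (1)·f(k) = k**3 + 13*k**2/4 + 15*k/2 + 5/2.
From deg A=1, deg B=0, deg C=3: d=2.
Coefficient equations give f(k) = (4*k**2 - 3*k + 3)/2.
Get s_k = R·t_k = (4*k**2 - 3*k + 3)*factorial(k + 3)/2**k with R(k) = B(k−1)f(k)/C(k) = 2*(4*k**2 - 3*k + 3)/(4*k**3 + 13*k**2 + 30*k + 10).
Verify: (4*k**3 + 13*k**2 + 30*k + 10)*factorial(k + 3)/(2*2**k) matches t_k.
Σ_(k=2)^n t_k = s_(n+1) − s_(2) = (2**(-n - 1)*(4*n**2 + 5*n + 4)*factorial(n + 4)) − (390), i.e. (-780*2**n + 4*n**6*factorial(n) + 45*n**5*factorial(n) + 194*n**4*factorial(n) + 415*n**3*factorial(n) + 486*n**2*factorial(n) + 320*n*factorial(n) + 96*factorial(n))/(2*2**n).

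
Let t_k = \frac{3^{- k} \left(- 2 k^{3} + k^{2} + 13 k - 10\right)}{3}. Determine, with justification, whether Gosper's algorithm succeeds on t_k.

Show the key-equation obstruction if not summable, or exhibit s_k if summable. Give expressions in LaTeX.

Yes. s_k = 3^{- k} \left(k^{3} + k^{2} - 4 k + 4\right).

t_(k+1)/t_k = (2*k**3 + 5*k**2 - 9*k - 2)/(3*(2*k**3 - k**2 - 13*k + 10)).
Gosper form: A/B · C(k+1)/C(k) with A=1/3, B=1, C=k**3 - k**2/2 - 13*k/2 + 5.
f must satisfy (1/3)·f(k+1) − (1)·f(k) = k**3 - k**2/2 - 13*k/2 + 5.
From deg A=0, deg B=0, deg C=3: d=3.
Solving with deg f ≤ 3: f(k) = -3*(k**3 + k**2 - 4*k + 4)/2.
Get s_k = R·t_k = (k**3 + k**2 - 4*k + 4)/3**k with R(k) = B(k−1)f(k)/C(k) = -3*(k**3 + k**2 - 4*k + 4)/(2*k**3 - k**2 - 13*k + 10).
Check: Δs_k = (-2*k**3 + k**2 + 13*k - 10)/(3*3**k). ✓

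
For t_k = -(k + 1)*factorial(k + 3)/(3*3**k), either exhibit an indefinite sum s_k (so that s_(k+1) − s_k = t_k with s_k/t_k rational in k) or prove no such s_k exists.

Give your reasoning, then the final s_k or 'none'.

Ratio r(k) = (k + 2)*(k + 4)/(3*(k + 1)).
Take A(k)=k/3 + 4/3, B(k)=1, C(k)=k + 1.
f must satisfy (k/3 + 4/3)·f(k+1) − (1)·f(k) = k + 1.
d = 0 from the (1,0,1) case.
A polynomial solution: f(k) = 3.
R(k) = B(k−1)·f(k)/C(k) = 3/(k + 1); s_k = R·t_k = -factorial(k + 3)/3**k.
Check: Δs_k = -(k + 1)*factorial(k + 3)/(3*3**k). ✓

s_k = -factorial(k + 3)/3**k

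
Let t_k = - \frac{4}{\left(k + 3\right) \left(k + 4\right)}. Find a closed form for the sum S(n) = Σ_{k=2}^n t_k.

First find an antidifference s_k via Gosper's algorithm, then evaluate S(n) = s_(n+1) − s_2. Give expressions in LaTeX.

S(n) = \frac{4 \left(1 - n\right)}{5 \left(n + 4\right)}

Compute t_(k+1)/t_k: get (k + 3)/(k + 5).
A = k + 3, B = k + 5, C = 1.
Key eq: (k + 3)·f(k+1) = (k + 4)·f(k) + (1).
Bound: deg f ≤ 1.
Match coefficients ⇒ f(k) = k/3.
Certificate R = B(k−1)f/C = k*(k + 4)/3 gives s_k = -4*k/(3*k + 9).
Check: Δs_k = -4/(k**2 + 7*k + 12). ✓
Evaluate: s_(n+1) = 4*(-n - 1)/(3*(n + 4)); subtract s_(2) = -8/15 ⇒ S(n) = 4*(1 - n)/(5*(n + 4)).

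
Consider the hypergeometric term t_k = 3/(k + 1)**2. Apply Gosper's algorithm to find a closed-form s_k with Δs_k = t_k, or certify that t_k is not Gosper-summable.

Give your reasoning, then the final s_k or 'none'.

not Gosper-summable; s_k does not exist

Ratio r(k) = (k + 1)**2/(k + 2)**2.
So A=k**2 + 2*k + 1 and B=k**2 + 4*k + 4, with C=1.
Key eq: (k**2 + 2*k + 1)·f(k+1) = (k**2 + 2*k + 1)·f(k) + (1).
Bound: deg f ≤ 0.
Generic f = c0 gives residual -1; -1 = 0 cannot hold, so t_k is not Gosper-summable.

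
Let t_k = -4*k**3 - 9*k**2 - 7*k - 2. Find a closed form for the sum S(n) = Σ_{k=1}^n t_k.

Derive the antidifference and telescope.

S(n) = n*(-n**3 - 5*n**2 - 9*n - 7)

t_(k+1)/t_k = (4*k**3 + 21*k**2 + 37*k + 22)/(4*k**3 + 9*k**2 + 7*k + 2).
A = 1, B = 1, C = k**3 + 9*k**2/4 + 7*k/4 + 1/2.
Solve (1)·f(k+1) − (1)·f(k) = k**3 + 9*k**2/4 + 7*k/4 + 1/2.
From deg A=0, deg B=0, deg C=3: d=4.
Match coefficients ⇒ f(k) = k**3*(k + 1)/4.
Then R = B(k−1)f/C = k**3/(4*k**2 + 5*k + 2), so s_k = R(k)·t_k = k**3*(-k - 1).
Verify: (k + 1)*(k**3 - (k + 1)**2*(k + 2)) matches t_k.
Telescope: S(n) = s_(n+1) − s_(1) = -n**4 - 5*n**3 - 9*n**2 - 7*n - 2 − (-2) = n*(-n**3 - 5*n**2 - 9*n - 7).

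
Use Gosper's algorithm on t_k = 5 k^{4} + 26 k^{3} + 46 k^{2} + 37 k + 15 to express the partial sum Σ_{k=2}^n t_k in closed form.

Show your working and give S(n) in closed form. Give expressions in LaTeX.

S(n) = n^{5} + 9 n^{4} + 30 n^{3} + 48 n^{2} + 41 n - 129

Step 1: r(k) = (5*k**4 + 46*k**3 + 154*k**2 + 227*k + 129)/(5*k**4 + 26*k**3 + 46*k**2 + 37*k + 15).
Gosper form: A/B · C(k+1)/C(k) with A=1, B=1, C=k**4 + 26*k**3/5 + 46*k**2/5 + 37*k/5 + 3.
Key eq: (1)·f(k+1) = (1)·f(k) + (k**4 + 26*k**3/5 + 46*k**2/5 + 37*k/5 + 3).
d = 5 from the (0,0,4) case.
Match coefficients ⇒ f(k) = k*(k + 2)*(k**3 + 2*k**2 + 2)/5.
Certificate R = B(k−1)f/C = k*(k + 2)*(k**3 + 2*k**2 + 2)/(5*k**4 + 26*k**3 + 46*k**2 + 37*k + 15) gives s_k = k*(k**4 + 4*k**3 + 4*k**2 + 2*k + 4).
Check: Δs_k = 5*k**4 + 26*k**3 + 46*k**2 + 37*k + 15. ✓
s_(n+1) = n**5 + 9*n**4 + 30*n**3 + 48*n**2 + 41*n + 15 and s_(2) = 144, so S(n) = n**5 + 9*n**4 + 30*n**3 + 48*n**2 + 41*n - 129.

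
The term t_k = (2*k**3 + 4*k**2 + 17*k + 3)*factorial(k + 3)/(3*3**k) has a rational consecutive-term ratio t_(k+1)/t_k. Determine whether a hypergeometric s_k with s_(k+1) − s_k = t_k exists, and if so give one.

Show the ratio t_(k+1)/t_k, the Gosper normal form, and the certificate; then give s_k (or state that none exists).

t_(k+1)/t_k = (2*k**4 + 18*k**3 + 71*k**2 + 150*k + 104)/(3*(2*k**3 + 4*k**2 + 17*k + 3)).
Normal form (A,B,C) = (k/3 + 4/3, 1, k**3 + 2*k**2 + 17*k/2 + 3/2).
Key eq: (k/3 + 4/3)·f(k+1) = (1)·f(k) + (k**3 + 2*k**2 + 17*k/2 + 3/2).
Degrees (1,0,3) ⇒ d ≤ 2.
Solving with deg f ≤ 2: f(k) = 3*(2*k**2 - 2*k + 3)/2.
So s_k = (B(k−1)f/C)·t_k = (3*(2*k**2 - 2*k + 3)/(2*k**3 + 4*k**2 + 17*k + 3))·t_k = (2*k**2 - 2*k + 3)*factorial(k + 3)/3**k.
Δs = (2*k**3 + 4*k**2 + 17*k + 3)*factorial(k + 3)/(3*3**k), as required.

s_k = (2*k**2 - 2*k + 3)*factorial(k + 3)/3**k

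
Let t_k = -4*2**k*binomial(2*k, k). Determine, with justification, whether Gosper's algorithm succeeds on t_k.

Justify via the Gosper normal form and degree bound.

No — negative degree bound, so no certificate f.

Step 1: r(k) = 4*(2*k + 1)/(k + 1).
Gosper form: A/B · C(k+1)/C(k) with A=8*k + 4, B=k + 1, C=1.
f must satisfy (8*k + 4)·f(k+1) − (k)·f(k) = 1.
From deg A=1, deg B=1, deg C=0: d=-1.
deg f ≤ -1 is impossible — no certificate.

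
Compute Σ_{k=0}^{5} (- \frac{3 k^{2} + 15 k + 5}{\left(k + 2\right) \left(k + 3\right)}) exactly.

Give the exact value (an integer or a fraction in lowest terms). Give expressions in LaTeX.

Σ = -105/8

Ratio r(k) = (k + 2)*(15*k + 3*(k + 1)**2 + 20)/((k + 4)*(3*k**2 + 15*k + 5)).
A = k + 2, B = k + 4, C = k**2 + 5*k + 5/3.
Need (k + 2)·f(k+1) − (k + 3)·f(k) = k**2 + 5*k + 5/3.
Degrees (1,1,2) ⇒ d ≤ 2.
Coefficient equations give f(k) = k*(6*k - 1)/6.
Certificate R = B(k−1)f/C = k*(k + 3)*(6*k - 1)/(2*(3*k**2 + 15*k + 5)) gives s_k = k*(1 - 6*k)/(2*(k + 2)).
Verify: (-3*k**2 - 15*k - 5)/(k**2 + 5*k + 6) matches t_k.
Evaluate s at k=6 and k=0: -105/8 and 0; difference -105/8.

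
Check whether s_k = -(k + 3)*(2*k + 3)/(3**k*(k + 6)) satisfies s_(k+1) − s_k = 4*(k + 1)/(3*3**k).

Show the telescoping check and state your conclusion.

s_(k+1) = -(k + 4)*(2*k + 5)/(3*3**k*(k + 7))
s_(k+1) − s_k = (4*k**3 + 44*k**2 + 118*k + 69)/(3*3**k*(k**2 + 13*k + 42))
(s_(k+1) − s_k) − t_k = (-4*k**2 - 34*k - 33)/(3**k*(k**2 + 13*k + 42))

Invalid: residual (-4*k**2 - 34*k - 33)/(3**k*(k**2 + 13*k + 42)) ≠ 0.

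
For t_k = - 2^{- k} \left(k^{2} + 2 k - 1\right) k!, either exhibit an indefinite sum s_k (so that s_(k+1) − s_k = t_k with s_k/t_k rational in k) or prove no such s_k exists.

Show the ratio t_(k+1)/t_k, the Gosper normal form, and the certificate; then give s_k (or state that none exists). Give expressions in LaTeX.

Ratio r(k) = (k + 1)*(2*k + (k + 1)**2 + 1)/(2*(k**2 + 2*k - 1)).
Factor: A=k/2 + 1/2; B=1; C=k**2 + 2*k - 1.
Need (k/2 + 1/2)·f(k+1) − (1)·f(k) = k**2 + 2*k - 1.
Bound: deg f ≤ 1.
Coefficient equations give f(k) = 2*(k + 2).
So s_k = (B(k−1)f/C)·t_k = (2*(k + 2)/(k**2 + 2*k - 1))·t_k = -2**(1 - k)*(k + 2)*factorial(k).
s_(k+1) − s_k = -(k**2 + 2*k - 1)*factorial(k)/2**k = t_k.

s_k = - 2^{1 - k} \left(k + 2\right) k!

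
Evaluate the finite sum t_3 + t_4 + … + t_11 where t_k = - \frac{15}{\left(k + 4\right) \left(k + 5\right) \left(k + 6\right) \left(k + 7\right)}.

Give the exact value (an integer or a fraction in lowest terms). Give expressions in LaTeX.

Ratio r(k) = (k + 4)/(k + 8).
Normal form (A,B,C) = (k + 4, k + 8, 1).
f must satisfy (k + 4)·f(k+1) − (k + 7)·f(k) = 1.
Degrees (1,1,0) ⇒ d ≤ 3.
Match coefficients ⇒ f(k) = k*(k**2 + 15*k + 74)/360.
R(k) = B(k−1)·f(k)/C(k) = k*(k + 7)*(k**2 + 15*k + 74)/360; s_k = R·t_k = k*(-k**2 - 15*k - 74)/(24*(k + 4)*(k + 5)*(k + 6)).
Verify: -15/(k**4 + 22*k**3 + 179*k**2 + 638*k + 840) matches t_k.
Telescoping: Σ = s_(12) − s_(3) = -199/4896 − (-2/63) = -305/34272.

Σ = -305/34272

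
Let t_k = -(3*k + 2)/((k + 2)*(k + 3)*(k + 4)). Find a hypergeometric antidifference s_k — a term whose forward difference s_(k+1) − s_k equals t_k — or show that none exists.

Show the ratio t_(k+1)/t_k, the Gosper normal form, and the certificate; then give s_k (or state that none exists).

s_k = k*(-2*k - 1)/(3*(k + 2)*(k + 3))

The ratio is (k + 2)*(3*k + 5)/((k + 5)*(3*k + 2)).
Factor: A=k + 2; B=k + 5; C=k + 2/3.
Solve (k + 2)·f(k+1) − (k + 4)·f(k) = k + 2/3.
deg f ≤ 2 (via 1,1,1).
A polynomial solution: f(k) = k*(2*k + 1)/9.
Then R = B(k−1)f/C = k*(k + 4)*(2*k + 1)/(3*(3*k + 2)), so s_k = R(k)·t_k = k*(-2*k - 1)/(3*(k + 2)*(k + 3)).
Verify: (-3*k - 2)/(k**3 + 9*k**2 + 26*k + 24) matches t_k.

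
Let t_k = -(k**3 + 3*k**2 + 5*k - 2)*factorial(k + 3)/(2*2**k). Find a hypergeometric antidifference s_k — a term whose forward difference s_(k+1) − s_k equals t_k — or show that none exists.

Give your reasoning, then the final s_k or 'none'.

s_k = (-k**2 + k + 1)*factorial(k + 3)/2**k

t_(k+1)/t_k = (k**4 + 10*k**3 + 38*k**2 + 63*k + 28)/(2*(k**3 + 3*k**2 + 5*k - 2)).
So A=k/2 + 2 and B=1, with C=k**3 + 3*k**2 + 5*k - 2.
Set up (k/2 + 2)·f(k+1) − (1)·f(k) − (k**3 + 3*k**2 + 5*k - 2) = 0.
deg f ≤ 2 (via 1,0,3).
A polynomial solution: f(k) = 2*(k**2 - k - 1).
Certificate R = B(k−1)f/C = 2*(k**2 - k - 1)/(k**3 + 3*k**2 + 5*k - 2) gives s_k = (-k**2 + k + 1)*factorial(k + 3)/2**k.
Δs = -(k**3 + 3*k**2 + 5*k - 2)*factorial(k + 3)/(2*2**k), as required.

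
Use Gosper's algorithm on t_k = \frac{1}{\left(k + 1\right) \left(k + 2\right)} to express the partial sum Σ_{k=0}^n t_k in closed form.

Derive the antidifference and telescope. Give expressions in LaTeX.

S(n) = \frac{n + 1}{n + 2}

t_(k+1)/t_k = (k + 1)/(k + 3).
Normal form (A,B,C) = (k + 1, k + 3, 1).
Solve (k + 1)·f(k+1) − (k + 2)·f(k) = 1.
Degrees (1,1,0) ⇒ d ≤ 1.
Solve for f: f(k) = k (degree 1 ≤ 1).
R(k) = B(k−1)·f(k)/C(k) = k*(k + 2); s_k = R·t_k = k/(k + 1).
s_(k+1) − s_k = 1/(k**2 + 3*k + 2) = t_k.
Evaluate: s_(n+1) = (n + 1)/(n + 2); subtract s_(0) = 0 ⇒ S(n) = (n + 1)/(n + 2).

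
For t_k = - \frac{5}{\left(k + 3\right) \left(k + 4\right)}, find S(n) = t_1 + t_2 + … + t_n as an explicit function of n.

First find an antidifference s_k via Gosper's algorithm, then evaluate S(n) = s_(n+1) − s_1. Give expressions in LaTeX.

S(n) = - \frac{5 n}{4 n + 16}

Compute t_(k+1)/t_k: get (k + 3)/(k + 5).
So A=k + 3 and B=k + 5, with C=1.
Solve (k + 3)·f(k+1) − (k + 4)·f(k) = 1.
From deg A=1, deg B=1, deg C=0: d=1.
Solve for f: f(k) = k/3 (degree 1 ≤ 1).
Get s_k = R·t_k = -5*k/(3*k + 9) with R(k) = B(k−1)f(k)/C(k) = k*(k + 4)/3.
Check: Δs_k = -5/(k**2 + 7*k + 12). ✓
s_(n+1) = 5*(-n - 1)/(3*(n + 4)) and s_(1) = -5/12, so S(n) = -5*n/(4*n + 16).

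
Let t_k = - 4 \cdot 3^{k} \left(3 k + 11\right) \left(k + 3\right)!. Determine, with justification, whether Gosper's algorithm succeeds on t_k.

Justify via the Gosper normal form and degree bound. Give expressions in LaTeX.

Yes. s_k = - 4 \cdot 3^{k} \left(k + 3\right)!.

Step 1: r(k) = 3*(k + 4)*(3*k + 14)/(3*k + 11).
Gosper form: A/B · C(k+1)/C(k) with A=3*k + 12, B=1, C=k + 11/3.
f must satisfy (3*k + 12)·f(k+1) − (1)·f(k) = k + 11/3.
deg f ≤ 0 (via 1,0,1).
A polynomial solution: f(k) = 1/3.
R(k) = B(k−1)·f(k)/C(k) = 1/(3*k + 11); s_k = R·t_k = -4*3**k*factorial(k + 3).
Check: Δs_k = -4*3**k*(3*k + 11)*factorial(k + 3). ✓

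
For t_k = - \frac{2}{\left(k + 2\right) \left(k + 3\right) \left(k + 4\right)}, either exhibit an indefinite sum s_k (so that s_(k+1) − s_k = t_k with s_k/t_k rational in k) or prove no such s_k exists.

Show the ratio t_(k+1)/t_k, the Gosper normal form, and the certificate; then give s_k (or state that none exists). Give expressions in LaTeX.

The ratio is (k + 2)/(k + 5).
Take A(k)=k + 2, B(k)=k + 5, C(k)=1.
Set up (k + 2)·f(k+1) − (k + 4)·f(k) − (1) = 0.
Degrees (1,1,0) ⇒ d ≤ 2.
Coefficient equations give f(k) = k*(k + 5)/12.
Then R = B(k−1)f/C = k*(k + 4)*(k + 5)/12, so s_k = R(k)·t_k = k*(-k - 5)/(6*(k + 2)*(k + 3)).
Check: Δs_k = -2/(k**3 + 9*k**2 + 26*k + 24). ✓

s_k = \frac{k \left(- k - 5\right)}{6 \left(k + 2\right) \left(k + 3\right)}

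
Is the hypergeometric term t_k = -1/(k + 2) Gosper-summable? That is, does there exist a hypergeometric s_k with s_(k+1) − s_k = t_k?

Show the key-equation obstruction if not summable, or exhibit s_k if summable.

No; the coefficient equations for f are inconsistent.

Compute t_(k+1)/t_k: get (k + 2)/(k + 3).
Normal form (A,B,C) = (k + 2, k + 3, 1).
f must satisfy (k + 2)·f(k+1) − (k + 2)·f(k) = 1.
Bound: deg f ≤ 0.
Write f(k) = c0. Then LHS − RHS = -1, requiring -1 = 0: contradictory. No certificate.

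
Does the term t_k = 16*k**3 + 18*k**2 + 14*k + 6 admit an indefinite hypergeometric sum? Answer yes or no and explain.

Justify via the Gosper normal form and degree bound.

Yes. s_k = 2*k*(2*k**3 - k**2 + k + 1).

t_(k+1)/t_k = (8*k**3 + 33*k**2 + 49*k + 27)/(8*k**3 + 9*k**2 + 7*k + 3).
So A=1 and B=1, with C=k**3 + 9*k**2/8 + 7*k/8 + 3/8.
f must satisfy (1)·f(k+1) − (1)·f(k) = k**3 + 9*k**2/8 + 7*k/8 + 3/8.
Bound: deg f ≤ 4.
Coefficient equations give f(k) = k*(2*k + 1)*(k**2 - k + 1)/8.
R(k) = B(k−1)·f(k)/C(k) = k*(2*k + 1)*(k**2 - k + 1)/(8*k**3 + 9*k**2 + 7*k + 3); s_k = R·t_k = 2*k*(2*k**3 - k**2 + k + 1).
Δs = 16*k**3 + 18*k**2 + 14*k + 6, as required.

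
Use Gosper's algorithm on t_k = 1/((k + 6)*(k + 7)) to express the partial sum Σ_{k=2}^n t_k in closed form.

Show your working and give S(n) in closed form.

Ratio r(k) = (k + 6)/(k + 8).
A = k + 6, B = k + 8, C = 1.
Solve (k + 6)·f(k+1) − (k + 7)·f(k) = 1.
deg f ≤ 1 (via 1,1,0).
Solving with deg f ≤ 1: f(k) = k/6.
R(k) = B(k−1)·f(k)/C(k) = k*(k + 7)/6; s_k = R·t_k = k/(6*(k + 6)).
Verify: 1/(k**2 + 13*k + 42) matches t_k.
Σ_(k=2)^n t_k = s_(n+1) − s_(2) = ((n + 1)/(6*(n + 7))) − (1/24), i.e. (n - 1)/(8*(n + 7)).

S(n) = (n - 1)/(8*(n + 7))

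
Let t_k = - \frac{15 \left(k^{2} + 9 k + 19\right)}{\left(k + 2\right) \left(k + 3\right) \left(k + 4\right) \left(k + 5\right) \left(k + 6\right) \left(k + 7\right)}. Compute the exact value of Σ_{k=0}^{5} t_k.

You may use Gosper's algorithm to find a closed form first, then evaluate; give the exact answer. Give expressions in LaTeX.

r(k) = (k + 2)*(9*k + (k + 1)**2 + 28)/((k + 8)*(k**2 + 9*k + 19)) after simplifying.
A = k + 2, B = k + 8, C = k**2 + 9*k + 19.
Solve (k + 2)·f(k+1) − (k + 7)·f(k) = k**2 + 9*k + 19.
d = 5 from the (1,1,2) case.
Solving with deg f ≤ 5: f(k) = k*(k + 3)*(k + 5)*(k**2 + 12*k + 44)/144.
R(k) = B(k−1)·f(k)/C(k) = k*(k + 3)*(k + 5)*(k + 7)*(k**2 + 12*k + 44)/(144*(k**2 + 9*k + 19)); s_k = R·t_k = 5*k*(-k**2 - 12*k - 44)/(48*(k**3 + 12*k**2 + 44*k + 48)).
Verify: 15*(-k**2 - 9*k - 19)/(k**6 + 27*k**5 + 295*k**4 + 1665*k**3 + 5104*k**2 + 8028*k + 5040) matches t_k.
Σ_(k=0)^(5) t_k = s_(6) − s_(0) = -19/192 − (0) = -19/192.

Σ = -19/192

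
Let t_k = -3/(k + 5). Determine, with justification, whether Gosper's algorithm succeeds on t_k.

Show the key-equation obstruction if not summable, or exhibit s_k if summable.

No; the coefficient equations for f are inconsistent.

Compute t_(k+1)/t_k: get (k + 5)/(k + 6).
Normal form (A,B,C) = (k + 5, k + 6, 1).
Key eq: (k + 5)·f(k+1) = (k + 5)·f(k) + (1).
Bound: deg f ≤ 0.
Put f(k) = c0: A·f(k+1) − B(k−1)·f(k) − C = -1; need -1 = 0 — inconsistent ⇒ no f, not summable.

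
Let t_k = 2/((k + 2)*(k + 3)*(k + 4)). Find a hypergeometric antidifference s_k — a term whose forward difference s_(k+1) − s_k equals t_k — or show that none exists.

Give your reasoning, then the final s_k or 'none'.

s_k = k*(k + 5)/(6*(k + 2)*(k + 3))

Ratio r(k) = (k + 2)/(k + 5).
Normal form (A,B,C) = (k + 2, k + 5, 1).
Need (k + 2)·f(k+1) − (k + 4)·f(k) = 1.
deg f ≤ 2 (via 1,1,0).
Coefficient equations give f(k) = k*(k + 5)/12.
Get s_k = R·t_k = k*(k + 5)/(6*(k + 2)*(k + 3)) with R(k) = B(k−1)f(k)/C(k) = k*(k + 4)*(k + 5)/12.
Check: Δs_k = 2/(k**3 + 9*k**2 + 26*k + 24). ✓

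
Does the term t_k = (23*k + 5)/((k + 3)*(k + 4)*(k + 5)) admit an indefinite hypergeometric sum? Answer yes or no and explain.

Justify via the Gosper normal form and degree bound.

Yes. s_k = k*(37*k - 17)/(12*(k + 3)*(k + 4)).

t_(k+1)/t_k = (k + 3)*(23*k + 28)/((k + 6)*(23*k + 5)).
Normal form (A,B,C) = (k + 3, k + 6, k + 5/23).
Key eq: (k + 3)·f(k+1) = (k + 5)·f(k) + (k + 5/23).
From deg A=1, deg B=1, deg C=1: d=2.
Match coefficients ⇒ f(k) = k*(37*k - 17)/276.
So s_k = (B(k−1)f/C)·t_k = (k*(k + 5)*(37*k - 17)/(12*(23*k + 5)))·t_k = k*(37*k - 17)/(12*(k + 3)*(k + 4)).
Check: Δs_k = (23*k + 5)/(k**3 + 12*k**2 + 47*k + 60). ✓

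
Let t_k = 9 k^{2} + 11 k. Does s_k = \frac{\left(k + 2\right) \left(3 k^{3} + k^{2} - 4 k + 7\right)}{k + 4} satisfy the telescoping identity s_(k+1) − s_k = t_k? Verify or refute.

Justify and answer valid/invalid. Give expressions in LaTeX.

s_(k+1) = (k + 3)*(-4*k + 3*(k + 1)**3 + (k + 1)**2 + 3)/(k + 5)
s_(k+1) − s_k = (9*k**4 + 80*k**3 + 187*k**2 + 124*k + 14)/(k**2 + 9*k + 20)
(s_(k+1) − s_k) − t_k = 2*(-6*k**3 - 46*k**2 - 48*k + 7)/(k**2 + 9*k + 20)

Invalid: residual \frac{2 \left(- 6 k^{3} - 46 k^{2} - 48 k + 7\right)}{k^{2} + 9 k + 20} ≠ 0.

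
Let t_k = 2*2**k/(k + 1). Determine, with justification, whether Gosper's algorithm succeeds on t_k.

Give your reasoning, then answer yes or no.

No. Not Gosper-summable.

r(k) = 2*(k + 1)/(k + 2) after simplifying.
Gosper form: A/B · C(k+1)/C(k) with A=2*k + 2, B=k + 2, C=1.
Solve (2*k + 2)·f(k+1) − (k + 1)·f(k) = 1.
deg f ≤ -1 (via 1,1,0).
Negative degree bound (-1): no f exists, t_k not Gosper-summable.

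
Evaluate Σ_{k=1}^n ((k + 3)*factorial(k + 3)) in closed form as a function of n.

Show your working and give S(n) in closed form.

S(n) = factorial(n + 4) - 24

Compute t_(k+1)/t_k: get (k + 4)**2/(k + 3).
Gosper form: A/B · C(k+1)/C(k) with A=k + 4, B=1, C=k + 3.
Need (k + 4)·f(k+1) − (1)·f(k) = k + 3.
Bound: deg f ≤ 0.
Coefficient equations give f(k) = 1.
R(k) = B(k−1)·f(k)/C(k) = 1/(k + 3); s_k = R·t_k = factorial(k + 3).
Verify: (k + 3)*factorial(k + 3) matches t_k.
Σ_(k=1)^n t_k = s_(n+1) − s_(1) = (factorial(n + 4)) − (24), i.e. factorial(n + 4) - 24.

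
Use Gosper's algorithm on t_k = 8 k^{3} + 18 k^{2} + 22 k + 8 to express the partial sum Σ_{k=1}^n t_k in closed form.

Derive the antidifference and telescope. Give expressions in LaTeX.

t_(k+1)/t_k = (4*k**3 + 21*k**2 + 41*k + 28)/(4*k**3 + 9*k**2 + 11*k + 4).
Factor: A=1; B=1; C=k**3 + 9*k**2/4 + 11*k/4 + 1.
Solve (1)·f(k+1) − (1)·f(k) = k**3 + 9*k**2/4 + 11*k/4 + 1.
d = 4 from the (0,0,3) case.
Coefficient equations give f(k) = k**2*(k**2 + k + 2)/4.
Get s_k = R·t_k = 2*k**2*(k**2 + k + 2) with R(k) = B(k−1)f(k)/C(k) = k**2*(k**2 + k + 2)/(4*k**3 + 9*k**2 + 11*k + 4).
Verify: 8*k**3 + 18*k**2 + 22*k + 8 matches t_k.
Evaluate: s_(n+1) = 2*n**4 + 10*n**3 + 22*n**2 + 22*n + 8; subtract s_(1) = 8 ⇒ S(n) = 2*n*(n**3 + 5*n**2 + 11*n + 11).

S(n) = 2 n \left(n^{3} + 5 n^{2} + 11 n + 11\right)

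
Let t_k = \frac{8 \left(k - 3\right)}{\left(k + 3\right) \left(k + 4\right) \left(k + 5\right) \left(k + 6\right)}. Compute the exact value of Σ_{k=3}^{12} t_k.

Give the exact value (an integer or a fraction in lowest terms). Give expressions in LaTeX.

Σ = 5/357

Compute t_(k+1)/t_k: get (k - 2)*(k + 3)/((k - 3)*(k + 7)).
Factor: A=k + 3; B=k + 7; C=k - 3.
f must satisfy (k + 3)·f(k+1) − (k + 6)·f(k) = k - 3.
From deg A=1, deg B=1, deg C=1: d=3.
A polynomial solution: f(k) = -k*(k**2 + 12*k + 107)/120.
Certificate R = B(k−1)f/C = -k*(k + 6)*(k**2 + 12*k + 107)/(120*(k - 3)) gives s_k = k*(-k**2 - 12*k - 107)/(15*(k + 3)*(k + 4)*(k + 5)).
Verify: 8*(k - 3)/(k**4 + 18*k**3 + 119*k**2 + 342*k + 360) matches t_k.
Sum = s_(13) − s_(3); s_(13) = -13/170, s_(3) = -19/210 ⇒ 5/357.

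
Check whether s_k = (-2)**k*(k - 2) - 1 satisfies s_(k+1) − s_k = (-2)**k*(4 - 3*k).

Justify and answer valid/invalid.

s_(k+1) = (-2)**(k + 1)*(k - 1) - 1
s_(k+1) − s_k = (-2)**k*(4 - 3*k)
(s_(k+1) − s_k) − t_k = 0

valid (s_(k+1) − s_k reduces to t_k)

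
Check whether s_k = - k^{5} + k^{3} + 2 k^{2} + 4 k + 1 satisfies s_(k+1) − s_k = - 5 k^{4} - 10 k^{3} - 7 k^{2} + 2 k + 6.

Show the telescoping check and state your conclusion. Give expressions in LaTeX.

Valid — Δs_k = t_k.

s_(k+1) = 4*k - (k + 1)**5 + (k + 1)**3 + 2*(k + 1)**2 + 5
s_(k+1) − s_k = -5*k**4 - 10*k**3 - 7*k**2 + 2*k + 6
(s_(k+1) − s_k) − t_k = 0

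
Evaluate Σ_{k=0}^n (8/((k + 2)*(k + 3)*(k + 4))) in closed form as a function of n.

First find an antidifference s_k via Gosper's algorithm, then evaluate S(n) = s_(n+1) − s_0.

The ratio is (k + 2)/(k + 5).
Factor: A=k + 2; B=k + 5; C=1.
Set up (k + 2)·f(k+1) − (k + 4)·f(k) − (1) = 0.
Degrees (1,1,0) ⇒ d ≤ 2.
A polynomial solution: f(k) = k*(k + 5)/12.
So s_k = (B(k−1)f/C)·t_k = (k*(k + 4)*(k + 5)/12)·t_k = 2*k*(k + 5)/(3*(k + 2)*(k + 3)).
Check: Δs_k = 8/(k**3 + 9*k**2 + 26*k + 24). ✓
Telescope: S(n) = s_(n+1) − s_(0) = 2*(n**2 + 7*n + 6)/(3*(n**2 + 7*n + 12)) − (0) = 2*(n**2 + 7*n + 6)/(3*(n**2 + 7*n + 12)).

S(n) = 2*(n**2 + 7*n + 6)/(3*(n**2 + 7*n + 12))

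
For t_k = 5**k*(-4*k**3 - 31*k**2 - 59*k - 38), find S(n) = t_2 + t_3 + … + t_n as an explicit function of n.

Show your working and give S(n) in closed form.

S(n) = -5*5**n*n**3 - 35*5**n*n**2 - 60*5**n*n - 40*5**n + 700

Compute t_(k+1)/t_k: get 5*(4*k**3 + 43*k**2 + 133*k + 132)/(4*k**3 + 31*k**2 + 59*k + 38).
Factor: A=5; B=1; C=k**3 + 31*k**2/4 + 59*k/4 + 19/2.
Need (5)·f(k+1) − (1)·f(k) = k**3 + 31*k**2/4 + 59*k/4 + 19/2.
deg f ≤ 3 (via 0,0,3).
Solving with deg f ≤ 3: f(k) = (k**3 + 4*k**2 + k + 2)/4.
R(k) = B(k−1)·f(k)/C(k) = (k**3 + 4*k**2 + k + 2)/(4*k**3 + 31*k**2 + 59*k + 38); s_k = R·t_k = 5**k*(-k**3 - 4*k**2 - k - 2).
Δs = 5**k*(-4*k**3 - 31*k**2 - 59*k - 38), as required.
s_(n+1) = 5**(n + 1)*(-n**3 - 7*n**2 - 12*n - 8) and s_(2) = -700, so S(n) = -5*5**n*n**3 - 35*5**n*n**2 - 60*5**n*n - 40*5**n + 700.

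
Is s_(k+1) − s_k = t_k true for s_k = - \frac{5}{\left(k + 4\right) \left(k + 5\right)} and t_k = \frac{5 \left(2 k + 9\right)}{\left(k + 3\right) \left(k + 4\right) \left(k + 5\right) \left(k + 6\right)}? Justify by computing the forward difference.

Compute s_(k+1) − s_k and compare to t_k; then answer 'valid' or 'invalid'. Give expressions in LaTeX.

Invalid: residual - \frac{15}{k^{4} + 18 k^{3} + 119 k^{2} + 342 k + 360} ≠ 0.

s_(k+1) = -5/((k + 5)*(k + 6))
s_(k+1) − s_k = 10/(k**3 + 15*k**2 + 74*k + 120)
(s_(k+1) − s_k) − t_k = -15/(k**4 + 18*k**3 + 119*k**2 + 342*k + 360)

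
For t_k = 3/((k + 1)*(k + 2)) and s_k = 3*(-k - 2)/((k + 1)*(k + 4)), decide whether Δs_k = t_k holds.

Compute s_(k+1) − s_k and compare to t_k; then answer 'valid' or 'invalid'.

Invalid: residual 12*(-k - 3)/(k**4 + 12*k**3 + 49*k**2 + 78*k + 40) ≠ 0.

s_(k+1) = 3*(-k - 3)/((k + 2)*(k + 5))
s_(k+1) − s_k = 3*(k**2 + 5*k + 8)/(k**4 + 12*k**3 + 49*k**2 + 78*k + 40)
(s_(k+1) − s_k) − t_k = 12*(-k - 3)/(k**4 + 12*k**3 + 49*k**2 + 78*k + 40)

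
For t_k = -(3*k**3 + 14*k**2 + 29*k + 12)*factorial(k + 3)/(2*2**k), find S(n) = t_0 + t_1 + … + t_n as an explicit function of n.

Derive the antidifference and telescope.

Ratio r(k) = (3*k**4 + 35*k**3 + 158*k**2 + 322*k + 232)/(2*(3*k**3 + 14*k**2 + 29*k + 12)).
Take A(k)=k/2 + 2, B(k)=1, C(k)=k**3 + 14*k**2/3 + 29*k/3 + 4.
Need (k/2 + 2)·f(k+1) − (1)·f(k) = k**3 + 14*k**2/3 + 29*k/3 + 4.
deg f ≤ 2 (via 1,0,3).
Solve for f: f(k) = 2*(3*k**2 + 2*k - 4)/3 (degree 2 ≤ 2).
Certificate R = B(k−1)f/C = 2*(3*k**2 + 2*k - 4)/(3*k**3 + 14*k**2 + 29*k + 12) gives s_k = -(3*k**2 + 2*k - 4)*factorial(k + 3)/2**k.
Check: Δs_k = -(3*k**3 + 14*k**2 + 29*k + 12)*factorial(k + 3)/(2*2**k). ✓
Telescope: S(n) = s_(n+1) − s_(0) = -2**(-n - 1)*(3*n**2 + 8*n + 1)*factorial(n + 4) − (24) = -(48*2**n + 3*n**6*factorial(n) + 38*n**5*factorial(n) + 186*n**4*factorial(n) + 440*n**3*factorial(n) + 507*n**2*factorial(n) + 242*n*factorial(n) + 24*factorial(n))/(2*2**n).

S(n) = -(48*2**n + 3*n**6*factorial(n) + 38*n**5*factorial(n) + 186*n**4*factorial(n) + 440*n**3*factorial(n) + 507*n**2*factorial(n) + 242*n*factorial(n) + 24*factorial(n))/(2*2**n)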